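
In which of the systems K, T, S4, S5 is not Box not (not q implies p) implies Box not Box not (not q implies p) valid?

S5

S4-tableau for the negation not (not Box not (not q implies p) implies Box not Box not (not q implies p)):
1. not (not Box not (not q implies p) implies Box not Box not (not q implies p)), w0
2. not Box not (not q implies p), w0
3. not Box not Box not (not q implies p), w0
4. not q implies p, w1
5. p, w1
6. Box not (not q implies p), w2
7. not (not q implies p), w2
8. not q, w2
9. not p, w2
Accessibility: w0Rw0, w0Rw1, w0Rw2, w1Rw1, w2Rw2
Complete open branch: countermodel on an S4-frame, so not valid in S4, nor in K, T (the same frame is also a K-frame and a T-frame).
S5-tableau for the negation not (not Box not (not q implies p) implies Box not Box not (not q implies p)):
1. not (not Box not (not q implies p) implies Box not Box not (not q implies p)), w0
2. not Box not (not q implies p), w0
3. not Box not Box not (not q implies p), w0
4. not q implies p, w1
5. p, w1
6. Box not (not q implies p), w2
7. not (not q implies p), w0
8. not q, w0
9. not p, w0
10. not (not q implies p), w1
11. not q, w1
12. not p, w1
Accessibility: w0Rw0, w0Rw1, w0Rw2, w1Rw0, w1Rw1, w1Rw2, w2Rw0, w2Rw1, w2Rw2
Branch closes: p and not p both at w1.
Every branch closes (one shown): valid in S5.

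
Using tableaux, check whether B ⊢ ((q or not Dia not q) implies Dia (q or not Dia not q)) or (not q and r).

Valid

Tableau for the negation not (((q or not Dia not q) implies Dia (q or not Dia not q)) or (not q and r)):
1. not (((q or not Dia not q) implies Dia (q or not Dia not q)) or (not q and r)), 0
2. not ((q or not Dia not q) implies Dia (q or not Dia not q)), 0   [neg-or-rule on 1]
3. not (not q and r), 0   [neg-or-rule on 1]
4. q or not Dia not q, 0   [neg-implies-rule on 2]
5. not Dia (q or not Dia not q), 0   [neg-implies-rule on 2]
6. not (q or not Dia not q), 0   [neg-Dia-rule on 5 via 0R0]
7. not q, 0   [neg-or-rule on 6]
8. Dia not q, 0   [neg-or-rule on 6]
9. not r, 0   [neg-and-rule on 3 (branches; this branch)]
10. not Dia not q, 0   [or-rule on 4 (branches; this branch)]
11. q, 0   [neg-Dia-rule on 10 via 0R0]
Accessibility: 0R0
Branch closes: q and not q both at 0.
All branches of the negation close; one closing branch shown above.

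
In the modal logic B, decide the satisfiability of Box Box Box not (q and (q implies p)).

1. Box Box Box not (q and (q implies p)), u
2. Box Box not (q and (q implies p)), u   [Box-rule on 1 via uRu]
3. Box not (q and (q implies p)), u   [Box-rule on 2 via uRu]
4. not (q and (q implies p)), u   [Box-rule on 3 via uRu]
5. not (q implies p), u   [neg-and-rule on 4 (branches; this branch)]
6. q, u   [neg-implies-rule on 5]
7. not p, u   [neg-implies-rule on 5]
Accessibility: uRu

Yes, satisfiable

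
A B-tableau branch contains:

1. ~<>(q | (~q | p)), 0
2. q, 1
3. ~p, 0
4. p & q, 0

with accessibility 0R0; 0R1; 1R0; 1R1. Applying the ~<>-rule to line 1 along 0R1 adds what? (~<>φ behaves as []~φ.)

~(q | (~q | p)), 1

~<>φ behaves as []~φ: propagate the negated body to each accessible world.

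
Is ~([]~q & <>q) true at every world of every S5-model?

Tableau for the negation []~q & <>q:
1. []~q & <>q, w0
2. []~q, w0
3. <>q, w0
4. ~q, w0
5. q, w1
6. ~q, w1
Accessibility: w0Rw0, w0Rw1, w1Rw0, w1Rw1
Branch closes: q and ~q both at w1.
All branches of the negation close; one closing branch shown above.

Yes, valid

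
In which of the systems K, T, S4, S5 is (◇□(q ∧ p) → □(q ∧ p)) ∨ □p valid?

S5-tableau for the negation ¬((◇□(q ∧ p) → □(q ∧ p)) ∨ □p):
1. ¬((◇□(q ∧ p) → □(q ∧ p)) ∨ □p), 0
2. ¬(◇□(q ∧ p) → □(q ∧ p)), 0   [¬∨-rule on 1]
3. ¬□p, 0   [¬∨-rule on 1]
4. ◇□(q ∧ p), 0   [¬→-rule on 2]
5. ¬□(q ∧ p), 0   [¬→-rule on 2]
6. ¬p, 1   [¬□-rule on 3: fresh world 1, 0R1]
7. □(q ∧ p), 2   [◇-rule on 4: fresh world 2, 0R2]
8. q ∧ p, 0   [□-rule on 7 via 2R0]
9. q, 0   [∧-rule on 8]
10. p, 0   [∧-rule on 8]
11. q ∧ p, 1   [□-rule on 7 via 2R1]
12. q, 1   [∧-rule on 11]
13. p, 1   [∧-rule on 11]
Accessibility: 0R0, 0R1, 0R2, 1R0, 1R1, 1R2, 2R0, 2R1, 2R2
Branch closes: p and ¬p both at 1.
Every branch closes (one shown): valid in S5.
S4-tableau for the negation ¬((◇□(q ∧ p) → □(q ∧ p)) ∨ □p):
1. ¬((◇□(q ∧ p) → □(q ∧ p)) ∨ □p), 0
2. ¬(◇□(q ∧ p) → □(q ∧ p)), 0   [¬∨-rule on 1]
3. ¬□p, 0   [¬∨-rule on 1]
4. ◇□(q ∧ p), 0   [¬→-rule on 2]
5. ¬□(q ∧ p), 0   [¬→-rule on 2]
6. ¬p, 1   [¬□-rule on 3: fresh world 1, 0R1]
7. □(q ∧ p), 2   [◇-rule on 4: fresh world 2, 0R2]
8. q ∧ p, 2   [□-rule on 7 via 2R2]
9. q, 2   [∧-rule on 8]
10. p, 2   [∧-rule on 8]
11. ¬(q ∧ p), 3   [¬□-rule on 5: fresh world 3, 0R3]
12. ¬p, 3   [¬∧-rule on 11 (branches; this branch)]
Accessibility: 0R0, 0R1, 0R2, 0R3, 1R1, 2R2, 3R3
Complete open branch: countermodel on an S4-frame, so not valid in S4, nor in K, T (the same frame is also a K-frame and a T-frame).

S5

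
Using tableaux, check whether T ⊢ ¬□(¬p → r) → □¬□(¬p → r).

Tableau for the negation ¬(¬□(¬p → r) → □¬□(¬p → r)):
1. ¬(¬□(¬p → r) → □¬□(¬p → r)), u
2. ¬□(¬p → r), u   [¬→-rule on 1]
3. ¬□¬□(¬p → r), u   [¬→-rule on 1]
4. ¬(¬p → r), v   [¬□-rule on 2: fresh world v, uRv]
5. ¬p, v   [¬→-rule on 4]
6. ¬r, v   [¬→-rule on 4]
7. □(¬p → r), w   [¬□-rule on 3: fresh world w, uRw]
8. ¬p → r, w   [□-rule on 7 via wRw]
9. r, w   [→-rule on 8 (branches; this branch)]
Accessibility: uRu, uRv, uRw, vRv, wRw
The negation has an open branch (countermodel exists).

No, not valid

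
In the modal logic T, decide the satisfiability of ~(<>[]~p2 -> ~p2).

Yes, satisfiable

1. ~(<>[]~p2 -> ~p2), 0
2. <>[]~p2, 0
3. p2, 0
4. []~p2, 1
5. ~p2, 1
Accessibility: 0R0, 0R1, 1R1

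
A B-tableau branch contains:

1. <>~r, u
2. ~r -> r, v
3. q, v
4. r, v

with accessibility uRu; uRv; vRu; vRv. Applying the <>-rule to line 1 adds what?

a fresh world w with uRw, and ~r at w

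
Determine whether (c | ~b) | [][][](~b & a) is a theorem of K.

Not valid

Tableau for the negation ~((c | ~b) | [][][](~b & a)):
1. ~((c | ~b) | [][][](~b & a)), 0
2. ~(c | ~b), 0
3. ~[][][](~b & a), 0
4. ~c, 0
5. b, 0
6. ~[][](~b & a), 1
7. ~[](~b & a), 2
8. ~(~b & a), 3
9. ~a, 3
Accessibility: 0R1, 1R2, 2R3
The negation has an open branch (countermodel exists).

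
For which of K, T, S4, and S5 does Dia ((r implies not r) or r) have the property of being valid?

T-tableau for the negation not Dia ((r implies not r) or r):
1. not Dia ((r implies not r) or r), u
2. not ((r implies not r) or r), u   [neg-Dia-rule on 1 via uRu]
3. not (r implies not r), u   [neg-or-rule on 2]
4. not r, u   [neg-or-rule on 2]
5. r, u   [neg-implies-rule on 3]
Accessibility: uRu
Branch closes: r and not r both at u.
Every branch closes (one shown): valid in T, hence also in S4, S5 (every theorem of T is a theorem of S4 and S5).
K-tableau for the negation not Dia ((r implies not r) or r):
1. not Dia ((r implies not r) or r), u
Complete open branch: countermodel on a K-frame, so not valid in K.

T, S4, S5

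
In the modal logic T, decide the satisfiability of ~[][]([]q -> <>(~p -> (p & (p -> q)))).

1. ~[][]([]q -> <>(~p -> (p & (p -> q)))), 0
2. ~[]([]q -> <>(~p -> (p & (p -> q)))), 1
3. ~([]q -> <>(~p -> (p & (p -> q)))), 2
4. []q, 2
5. ~<>(~p -> (p & (p -> q))), 2
6. q, 2
7. ~(~p -> (p & (p -> q))), 2
8. ~p, 2
9. ~(p & (p -> q)), 2
Accessibility: 0R0, 0R1, 1R1, 1R2, 2R2

Satisfiable (open branch found)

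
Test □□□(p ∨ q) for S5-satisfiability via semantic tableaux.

Satisfiable

1. □□□(p ∨ q), 0
2. □□(p ∨ q), 0   [□-rule on 1 via 0R0]
3. □(p ∨ q), 0   [□-rule on 2 via 0R0]
4. p ∨ q, 0   [□-rule on 3 via 0R0]
5. q, 0   [∨-rule on 4 (branches; this branch)]
Accessibility: 0R0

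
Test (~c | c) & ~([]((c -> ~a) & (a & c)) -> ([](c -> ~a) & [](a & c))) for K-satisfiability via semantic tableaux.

Unsatisfiable (every branch closes)

1. (~c | c) & ~([]((c -> ~a) & (a & c)) -> ([](c -> ~a) & [](a & c))), 0
2. ~c | c, 0
3. ~([]((c -> ~a) & (a & c)) -> ([](c -> ~a) & [](a & c))), 0
4. []((c -> ~a) & (a & c)), 0
5. ~([](c -> ~a) & [](a & c)), 0
6. c, 0
7. ~[](c -> ~a), 0
8. ~(c -> ~a), 1
9. c, 1
10. a, 1
11. (c -> ~a) & (a & c), 1
12. c -> ~a, 1
13. a & c, 1
14. ~a, 1
Accessibility: 0R1
Branch closes: a and ~a both at 1.
(One branch shown.) All branches close.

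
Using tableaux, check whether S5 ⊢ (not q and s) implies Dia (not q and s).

Tableau for the negation not ((not q and s) implies Dia (not q and s)):
1. not ((not q and s) implies Dia (not q and s)), u
2. not q and s, u   [neg-implies-rule on 1]
3. not Dia (not q and s), u   [neg-implies-rule on 1]
4. not q, u   [and-rule on 2]
5. s, u   [and-rule on 2]
6. not (not q and s), u   [neg-Dia-rule on 3 via uRu]
7. not s, u   [neg-and-rule on 6 (branches; this branch)]
Accessibility: uRu
Branch closes: s and not s both at u.
All branches of the negation close; one closing branch shown above.

Yes, valid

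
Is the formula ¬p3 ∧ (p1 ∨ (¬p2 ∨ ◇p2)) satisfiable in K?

1. ¬p3 ∧ (p1 ∨ (¬p2 ∨ ◇p2)), 0
2. ¬p3, 0   [∧-rule on 1]
3. p1 ∨ (¬p2 ∨ ◇p2), 0   [∧-rule on 1]
4. ¬p2 ∨ ◇p2, 0   [∨-rule on 3 (branches; this branch)]
5. ◇p2, 0   [∨-rule on 4 (branches; this branch)]
6. p2, 1   [◇-rule on 5: fresh world 1, 0R1]
Accessibility: 0R1

Satisfiable (open branch found)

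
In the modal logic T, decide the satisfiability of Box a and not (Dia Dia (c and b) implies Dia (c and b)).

Yes, satisfiable

1. Box a and not (Dia Dia (c and b) implies Dia (c and b)), 0
2. Box a, 0
3. not (Dia Dia (c and b) implies Dia (c and b)), 0
4. Dia Dia (c and b), 0
5. not Dia (c and b), 0
6. a, 0
7. not (c and b), 0
8. not b, 0
9. Dia (c and b), 1
10. a, 1
11. not (c and b), 1
12. not b, 1
13. c and b, 2
14. c, 2
15. b, 2
Accessibility: 0R0, 0R1, 1R1, 1R2, 2R2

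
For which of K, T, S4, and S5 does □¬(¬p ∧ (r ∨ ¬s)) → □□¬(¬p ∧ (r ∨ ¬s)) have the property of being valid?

T-tableau for the negation ¬(□¬(¬p ∧ (r ∨ ¬s)) → □□¬(¬p ∧ (r ∨ ¬s))):
1. ¬(□¬(¬p ∧ (r ∨ ¬s)) → □□¬(¬p ∧ (r ∨ ¬s))), 0
2. □¬(¬p ∧ (r ∨ ¬s)), 0
3. ¬□□¬(¬p ∧ (r ∨ ¬s)), 0
4. ¬(¬p ∧ (r ∨ ¬s)), 0
5. ¬(r ∨ ¬s), 0
6. ¬r, 0
7. s, 0
8. ¬□¬(¬p ∧ (r ∨ ¬s)), 1
9. ¬(¬p ∧ (r ∨ ¬s)), 1
10. ¬(r ∨ ¬s), 1
11. ¬r, 1
12. s, 1
13. ¬p ∧ (r ∨ ¬s), 2
14. ¬p, 2
15. r ∨ ¬s, 2
16. ¬s, 2
Accessibility: 0R0, 0R1, 1R1, 1R2, 2R2
Complete open branch: countermodel on a T-frame, so not valid in T, nor in K (the same frame is also a K-frame).
S4-tableau for the negation ¬(□¬(¬p ∧ (r ∨ ¬s)) → □□¬(¬p ∧ (r ∨ ¬s))):
1. ¬(□¬(¬p ∧ (r ∨ ¬s)) → □□¬(¬p ∧ (r ∨ ¬s))), 0
2. □¬(¬p ∧ (r ∨ ¬s)), 0
3. ¬□□¬(¬p ∧ (r ∨ ¬s)), 0
4. ¬(¬p ∧ (r ∨ ¬s)), 0
5. ¬(r ∨ ¬s), 0
6. ¬r, 0
7. s, 0
8. ¬□¬(¬p ∧ (r ∨ ¬s)), 1
9. ¬(¬p ∧ (r ∨ ¬s)), 1
10. ¬(r ∨ ¬s), 1
11. ¬r, 1
12. s, 1
13. ¬p ∧ (r ∨ ¬s), 2
14. ¬p, 2
15. r ∨ ¬s, 2
16. ¬(¬p ∧ (r ∨ ¬s)), 2
17. ¬s, 2
18. ¬(r ∨ ¬s), 2
19. ¬r, 2
20. s, 2
Accessibility: 0R0, 0R1, 0R2, 1R1, 1R2, 2R2
Branch closes: s and ¬s both at 2.
Every branch closes (one shown): valid in S4, hence also in S5 (every theorem of S4 is a theorem of S5).

S4, S5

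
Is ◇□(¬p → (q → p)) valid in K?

Tableau for the negation ¬◇□(¬p → (q → p)):
1. ¬◇□(¬p → (q → p)), 0
The negation has an open branch (countermodel exists).

Invalid (countermodel exists)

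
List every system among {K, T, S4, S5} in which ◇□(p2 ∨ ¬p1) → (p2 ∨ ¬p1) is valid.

S5

S5-tableau for the negation ¬(◇□(p2 ∨ ¬p1) → (p2 ∨ ¬p1)):
1. ¬(◇□(p2 ∨ ¬p1) → (p2 ∨ ¬p1)), w0
2. ◇□(p2 ∨ ¬p1), w0
3. ¬(p2 ∨ ¬p1), w0
4. ¬p2, w0
5. p1, w0
6. □(p2 ∨ ¬p1), w1
7. p2 ∨ ¬p1, w0
8. p2 ∨ ¬p1, w1
9. ¬p1, w0
Accessibility: w0Rw0, w0Rw1, w1Rw0, w1Rw1
Branch closes: p1 and ¬p1 both at w0.
Every branch closes (one shown): valid in S5.
S4-tableau for the negation ¬(◇□(p2 ∨ ¬p1) → (p2 ∨ ¬p1)):
1. ¬(◇□(p2 ∨ ¬p1) → (p2 ∨ ¬p1)), w0
2. ◇□(p2 ∨ ¬p1), w0
3. ¬(p2 ∨ ¬p1), w0
4. ¬p2, w0
5. p1, w0
6. □(p2 ∨ ¬p1), w1
7. p2 ∨ ¬p1, w1
8. ¬p1, w1
Accessibility: w0Rw0, w0Rw1, w1Rw1
Complete open branch: countermodel on an S4-frame, so not valid in S4, nor in K, T (the same frame is also a K-frame and a T-frame).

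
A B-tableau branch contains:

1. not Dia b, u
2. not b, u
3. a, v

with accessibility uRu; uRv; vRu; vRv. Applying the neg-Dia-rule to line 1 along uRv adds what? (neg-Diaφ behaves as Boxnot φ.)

not b, v

neg-Diaφ behaves as Boxnot φ: propagate the negated body to each accessible world.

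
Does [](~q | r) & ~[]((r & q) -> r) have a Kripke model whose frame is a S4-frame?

1. [](~q | r) & ~[]((r & q) -> r), w0
2. [](~q | r), w0
3. ~[]((r & q) -> r), w0
4. ~q | r, w0
5. r, w0
6. ~((r & q) -> r), w1
7. r & q, w1
8. ~r, w1
9. r, w1
10. q, w1
Accessibility: w0Rw0, w0Rw1, w1Rw1
Branch closes: r and ~r both at w1.
All branches of the tableau close; one closing branch shown above.

No, unsatisfiable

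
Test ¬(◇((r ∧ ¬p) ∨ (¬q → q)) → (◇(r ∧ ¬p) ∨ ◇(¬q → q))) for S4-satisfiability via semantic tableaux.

Unsatisfiable

1. ¬(◇((r ∧ ¬p) ∨ (¬q → q)) → (◇(r ∧ ¬p) ∨ ◇(¬q → q))), w0
2. ◇((r ∧ ¬p) ∨ (¬q → q)), w0   [¬→-rule on 1]
3. ¬(◇(r ∧ ¬p) ∨ ◇(¬q → q)), w0   [¬→-rule on 1]
4. ¬◇(r ∧ ¬p), w0   [¬∨-rule on 3]
5. ¬◇(¬q → q), w0   [¬∨-rule on 3]
6. ¬(r ∧ ¬p), w0   [¬◇-rule on 4 via w0Rw0]
7. ¬(¬q → q), w0   [¬◇-rule on 5 via w0Rw0]
8. ¬q, w0   [¬→-rule on 7]
9. p, w0   [¬∧-rule on 6 (branches; this branch)]
10. (r ∧ ¬p) ∨ (¬q → q), w1   [◇-rule on 2: fresh world w1, w0Rw1]
11. ¬(r ∧ ¬p), w1   [¬◇-rule on 4 via w0Rw1]
12. ¬(¬q → q), w1   [¬◇-rule on 5 via w0Rw1]
13. ¬q, w1   [¬→-rule on 12]
14. ¬q → q, w1   [∨-rule on 10 (branches; this branch)]
15. p, w1   [¬∧-rule on 11 (branches; this branch)]
16. q, w1   [→-rule on 14 (branches; this branch)]
Accessibility: w0Rw0, w0Rw1, w1Rw1
Branch closes: q and ¬q both at w1.
Every branch closes; the branch above is one of them.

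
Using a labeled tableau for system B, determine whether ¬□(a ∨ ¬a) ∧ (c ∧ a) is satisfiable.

1. ¬□(a ∨ ¬a) ∧ (c ∧ a), w0
2. ¬□(a ∨ ¬a), w0
3. c ∧ a, w0
4. c, w0
5. a, w0
6. ¬(a ∨ ¬a), w1
7. ¬a, w1
8. a, w1
Accessibility: w0Rw0, w0Rw1, w1Rw0, w1Rw1
Branch closes: a and ¬a both at w1.
Every branch closes; the branch above is one of them.

No, unsatisfiable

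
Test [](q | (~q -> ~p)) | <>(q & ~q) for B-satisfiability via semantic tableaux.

1. [](q | (~q -> ~p)) | <>(q & ~q), u
2. [](q | (~q -> ~p)), u   [|-rule on 1 (branches; this branch)]
3. q | (~q -> ~p), u   [[]-rule on 2 via uRu]
4. ~q -> ~p, u   [|-rule on 3 (branches; this branch)]
5. ~p, u   [->-rule on 4 (branches; this branch)]
Accessibility: uRu

Yes, satisfiable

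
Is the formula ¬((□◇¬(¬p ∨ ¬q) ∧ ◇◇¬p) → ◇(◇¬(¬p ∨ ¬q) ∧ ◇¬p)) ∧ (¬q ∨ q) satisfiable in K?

1. ¬((□◇¬(¬p ∨ ¬q) ∧ ◇◇¬p) → ◇(◇¬(¬p ∨ ¬q) ∧ ◇¬p)) ∧ (¬q ∨ q), u
2. ¬((□◇¬(¬p ∨ ¬q) ∧ ◇◇¬p) → ◇(◇¬(¬p ∨ ¬q) ∧ ◇¬p)), u   [∧-rule on 1]
3. ¬q ∨ q, u   [∧-rule on 1]
4. □◇¬(¬p ∨ ¬q) ∧ ◇◇¬p, u   [¬→-rule on 2]
5. ¬◇(◇¬(¬p ∨ ¬q) ∧ ◇¬p), u   [¬→-rule on 2]
6. □◇¬(¬p ∨ ¬q), u   [∧-rule on 4]
7. ◇◇¬p, u   [∧-rule on 4]
8. q, u   [∨-rule on 3 (branches; this branch)]
9. ◇¬p, v   [◇-rule on 7: fresh world v, uRv]
10. ¬(◇¬(¬p ∨ ¬q) ∧ ◇¬p), v   [¬◇-rule on 5 via uRv]
11. ◇¬(¬p ∨ ¬q), v   [□-rule on 6 via uRv]
12. ¬◇¬(¬p ∨ ¬q), v   [¬∧-rule on 10 (branches; this branch)]
13. ¬p, w   [◇-rule on 9: fresh world w, vRw]
14. ¬p ∨ ¬q, w   [¬◇-rule on 12 via vRw]
15. ¬q, w   [∨-rule on 14 (branches; this branch)]
16. ¬(¬p ∨ ¬q), x   [◇-rule on 11: fresh world x, vRx]
17. p, x   [¬∨-rule on 16]
18. q, x   [¬∨-rule on 16]
19. ¬p ∨ ¬q, x   [¬◇-rule on 12 via vRx]
20. ¬q, x   [∨-rule on 19 (branches; this branch)]
Accessibility: uRv, vRw, vRx
Branch closes: q and ¬q both at x.
(One branch shown.) All branches close.

Unsatisfiable (every branch closes)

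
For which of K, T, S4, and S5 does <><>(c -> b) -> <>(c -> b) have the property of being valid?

T-tableau for the negation ~(<><>(c -> b) -> <>(c -> b)):
1. ~(<><>(c -> b) -> <>(c -> b)), u
2. <><>(c -> b), u   [~->-rule on 1]
3. ~<>(c -> b), u   [~->-rule on 1]
4. ~(c -> b), u   [~<>-rule on 3 via uRu]
5. c, u   [~->-rule on 4]
6. ~b, u   [~->-rule on 4]
7. <>(c -> b), v   [<>-rule on 2: fresh world v, uRv]
8. ~(c -> b), v   [~<>-rule on 3 via uRv]
9. c, v   [~->-rule on 8]
10. ~b, v   [~->-rule on 8]
11. c -> b, w   [<>-rule on 7: fresh world w, vRw]
12. b, w   [->-rule on 11 (branches; this branch)]
Accessibility: uRu, uRv, vRv, vRw, wRw
Complete open branch: countermodel on a T-frame, so not valid in T, nor in K (the same frame is also a K-frame).
S4-tableau for the negation ~(<><>(c -> b) -> <>(c -> b)):
1. ~(<><>(c -> b) -> <>(c -> b)), u
2. <><>(c -> b), u   [~->-rule on 1]
3. ~<>(c -> b), u   [~->-rule on 1]
4. ~(c -> b), u   [~<>-rule on 3 via uRu]
5. c, u   [~->-rule on 4]
6. ~b, u   [~->-rule on 4]
7. <>(c -> b), v   [<>-rule on 2: fresh world v, uRv]
8. ~(c -> b), v   [~<>-rule on 3 via uRv]
9. c, v   [~->-rule on 8]
10. ~b, v   [~->-rule on 8]
11. c -> b, w   [<>-rule on 7: fresh world w, vRw]
12. ~(c -> b), w   [~<>-rule on 3 via uRw]
13. c, w   [~->-rule on 12]
14. ~b, w   [~->-rule on 12]
15. b, w   [->-rule on 11 (branches; this branch)]
Accessibility: uRu, uRv, uRw, vRv, vRw, wRw
Branch closes: b and ~b both at w.
Every branch closes (one shown): valid in S4, hence also in S5 (every theorem of S4 is a theorem of S5).

S4, S5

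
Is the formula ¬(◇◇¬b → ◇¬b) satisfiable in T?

Satisfiable (open branch found)

1. ¬(◇◇¬b → ◇¬b), w0
2. ◇◇¬b, w0
3. ¬◇¬b, w0
4. b, w0
5. ◇¬b, w1
6. b, w1
7. ¬b, w2
Accessibility: w0Rw0, w0Rw1, w1Rw1, w1Rw2, w2Rw2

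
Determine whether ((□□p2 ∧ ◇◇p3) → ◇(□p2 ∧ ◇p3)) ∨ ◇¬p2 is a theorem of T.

Valid in T

Tableau for the negation ¬(((□□p2 ∧ ◇◇p3) → ◇(□p2 ∧ ◇p3)) ∨ ◇¬p2):
1. ¬(((□□p2 ∧ ◇◇p3) → ◇(□p2 ∧ ◇p3)) ∨ ◇¬p2), 0
2. ¬((□□p2 ∧ ◇◇p3) → ◇(□p2 ∧ ◇p3)), 0
3. ¬◇¬p2, 0
4. □□p2 ∧ ◇◇p3, 0
5. ¬◇(□p2 ∧ ◇p3), 0
6. □□p2, 0
7. ◇◇p3, 0
8. p2, 0
9. ¬(□p2 ∧ ◇p3), 0
10. □p2, 0
11. ¬◇p3, 0
12. ¬p3, 0
13. ◇p3, 1
14. p2, 1
15. ¬(□p2 ∧ ◇p3), 1
16. □p2, 1
17. ¬p3, 1
18. ¬□p2, 1
19. p3, 2
20. p2, 2
21. ¬p2, 3
22. p2, 3
Accessibility: 0R0, 0R1, 1R1, 1R2, 1R3, 2R2, 3R3
Branch closes: p2 and ¬p2 both at 3.
All branches of the negation close; one closing branch shown above.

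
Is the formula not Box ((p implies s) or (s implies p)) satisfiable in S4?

1. not Box ((p implies s) or (s implies p)), w0
2. not ((p implies s) or (s implies p)), w1
3. not (p implies s), w1
4. not (s implies p), w1
5. p, w1
6. not s, w1
7. s, w1
8. not p, w1
Accessibility: w0Rw0, w0Rw1, w1Rw1
Branch closes: s and not s both at w1.
(One branch shown.) All branches close.

Unsatisfiable (every branch closes)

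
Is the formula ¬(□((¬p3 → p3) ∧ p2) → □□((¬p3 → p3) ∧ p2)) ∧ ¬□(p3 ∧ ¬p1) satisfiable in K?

1. ¬(□((¬p3 → p3) ∧ p2) → □□((¬p3 → p3) ∧ p2)) ∧ ¬□(p3 ∧ ¬p1), w0
2. ¬(□((¬p3 → p3) ∧ p2) → □□((¬p3 → p3) ∧ p2)), w0
3. ¬□(p3 ∧ ¬p1), w0
4. □((¬p3 → p3) ∧ p2), w0
5. ¬□□((¬p3 → p3) ∧ p2), w0
6. ¬(p3 ∧ ¬p1), w1
7. (¬p3 → p3) ∧ p2, w1
8. ¬p3 → p3, w1
9. p2, w1
10. p1, w1
11. p3, w1
12. ¬□((¬p3 → p3) ∧ p2), w2
13. (¬p3 → p3) ∧ p2, w2
14. ¬p3 → p3, w2
15. p2, w2
16. p3, w2
17. ¬((¬p3 → p3) ∧ p2), w3
18. ¬p2, w3
Accessibility: w0Rw1, w0Rw2, w2Rw3

Yes, satisfiable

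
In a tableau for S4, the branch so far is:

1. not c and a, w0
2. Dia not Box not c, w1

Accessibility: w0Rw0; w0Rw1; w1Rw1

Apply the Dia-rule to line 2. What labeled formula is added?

a fresh world w2 with w1Rw2, and not Box not c at w2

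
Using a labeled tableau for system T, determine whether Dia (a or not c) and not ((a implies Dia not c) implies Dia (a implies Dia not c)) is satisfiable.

1. Dia (a or not c) and not ((a implies Dia not c) implies Dia (a implies Dia not c)), 0
2. Dia (a or not c), 0   [and-rule on 1]
3. not ((a implies Dia not c) implies Dia (a implies Dia not c)), 0   [and-rule on 1]
4. a implies Dia not c, 0   [neg-implies-rule on 3]
5. not Dia (a implies Dia not c), 0   [neg-implies-rule on 3]
6. not (a implies Dia not c), 0   [neg-Dia-rule on 5 via 0R0]
7. a, 0   [neg-implies-rule on 6]
8. not Dia not c, 0   [neg-implies-rule on 6]
9. c, 0   [neg-Dia-rule on 8 via 0R0]
10. Dia not c, 0   [implies-rule on 4 (branches; this branch)]
11. a or not c, 1   [Dia-rule on 2: fresh world 1, 0R1]
12. not (a implies Dia not c), 1   [neg-Dia-rule on 5 via 0R1]
13. a, 1   [neg-implies-rule on 12]
14. not Dia not c, 1   [neg-implies-rule on 12]
15. c, 1   [neg-Dia-rule on 8 via 0R1]
16. not c, 2   [Dia-rule on 10: fresh world 2, 0R2]
17. not (a implies Dia not c), 2   [neg-Dia-rule on 5 via 0R2]
18. a, 2   [neg-implies-rule on 17]
19. not Dia not c, 2   [neg-implies-rule on 17]
20. c, 2   [neg-Dia-rule on 8 via 0R2]
Accessibility: 0R0, 0R1, 0R2, 1R1, 2R2
Branch closes: c and not c both at 2.
(One branch shown.) All branches close.

No, unsatisfiable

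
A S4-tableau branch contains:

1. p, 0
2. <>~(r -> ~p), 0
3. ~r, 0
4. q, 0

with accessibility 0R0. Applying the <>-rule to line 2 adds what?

a fresh world 1 with 0R1, and ~(r -> ~p) at 1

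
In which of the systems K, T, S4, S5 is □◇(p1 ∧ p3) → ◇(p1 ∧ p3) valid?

T, S4, S5

K-tableau for the negation ¬(□◇(p1 ∧ p3) → ◇(p1 ∧ p3)):
1. ¬(□◇(p1 ∧ p3) → ◇(p1 ∧ p3)), w0
2. □◇(p1 ∧ p3), w0
3. ¬◇(p1 ∧ p3), w0
Complete open branch: countermodel on a K-frame, so not valid in K.
T-tableau for the negation ¬(□◇(p1 ∧ p3) → ◇(p1 ∧ p3)):
1. ¬(□◇(p1 ∧ p3) → ◇(p1 ∧ p3)), w0
2. □◇(p1 ∧ p3), w0
3. ¬◇(p1 ∧ p3), w0
4. ◇(p1 ∧ p3), w0
5. ¬(p1 ∧ p3), w0
6. ¬p3, w0
7. p1 ∧ p3, w1
8. p1, w1
9. p3, w1
10. ◇(p1 ∧ p3), w1
11. ¬(p1 ∧ p3), w1
12. ¬p3, w1
Accessibility: w0Rw0, w0Rw1, w1Rw1
Branch closes: p3 and ¬p3 both at w1.
Every branch closes (one shown): valid in T, hence also in S4, S5 (every theorem of T is a theorem of S4 and S5).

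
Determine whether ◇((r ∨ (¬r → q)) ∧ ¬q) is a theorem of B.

Tableau for the negation ¬◇((r ∨ (¬r → q)) ∧ ¬q):
1. ¬◇((r ∨ (¬r → q)) ∧ ¬q), 0
2. ¬((r ∨ (¬r → q)) ∧ ¬q), 0
3. q, 0
Accessibility: 0R0
The negation has an open branch (countermodel exists).

Invalid (countermodel exists)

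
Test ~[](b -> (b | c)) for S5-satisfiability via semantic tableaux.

1. ~[](b -> (b | c)), w0
2. ~(b -> (b | c)), w1
3. b, w1
4. ~(b | c), w1
5. ~b, w1
6. ~c, w1
Accessibility: w0Rw0, w0Rw1, w1Rw0, w1Rw1
Branch closes: b and ~b both at w1.
(One branch shown.) All branches close.

Unsatisfiable (every branch closes)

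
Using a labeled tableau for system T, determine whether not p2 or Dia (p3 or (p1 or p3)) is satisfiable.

Yes, satisfiable

1. not p2 or Dia (p3 or (p1 or p3)), 0
2. Dia (p3 or (p1 or p3)), 0
3. p3 or (p1 or p3), 1
4. p1 or p3, 1
5. p3, 1
Accessibility: 0R0, 0R1, 1R1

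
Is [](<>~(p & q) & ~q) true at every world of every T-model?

Tableau for the negation ~[](<>~(p & q) & ~q):
1. ~[](<>~(p & q) & ~q), 0
2. ~(<>~(p & q) & ~q), 1
3. q, 1
Accessibility: 0R0, 0R1, 1R1
The negation has an open branch (countermodel exists).

Invalid (countermodel exists)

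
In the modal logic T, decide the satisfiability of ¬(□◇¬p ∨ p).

1. ¬(□◇¬p ∨ p), u
2. ¬□◇¬p, u   [¬∨-rule on 1]
3. ¬p, u   [¬∨-rule on 1]
4. ¬◇¬p, v   [¬□-rule on 2: fresh world v, uRv]
5. p, v   [¬◇-rule on 4 via vRv]
Accessibility: uRu, uRv, vRv

Satisfiable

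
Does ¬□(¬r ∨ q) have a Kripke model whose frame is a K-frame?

Satisfiable (open branch found)

1. ¬□(¬r ∨ q), u
2. ¬(¬r ∨ q), v   [¬□-rule on 1: fresh world v, uRv]
3. r, v   [¬∨-rule on 2]
4. ¬q, v   [¬∨-rule on 2]
Accessibility: uRv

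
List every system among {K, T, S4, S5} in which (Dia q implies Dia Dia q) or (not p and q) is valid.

T, S4, S5

K-tableau for the negation not ((Dia q implies Dia Dia q) or (not p and q)):
1. not ((Dia q implies Dia Dia q) or (not p and q)), u
2. not (Dia q implies Dia Dia q), u
3. not (not p and q), u
4. Dia q, u
5. not Dia Dia q, u
6. not q, u
7. q, v
8. not Dia q, v
Accessibility: uRv
Complete open branch: countermodel on a K-frame, so not valid in K.
T-tableau for the negation not ((Dia q implies Dia Dia q) or (not p and q)):
1. not ((Dia q implies Dia Dia q) or (not p and q)), u
2. not (Dia q implies Dia Dia q), u
3. not (not p and q), u
4. Dia q, u
5. not Dia Dia q, u
6. not Dia q, u
7. not q, u
8. q, v
9. not Dia q, v
10. not q, v
Accessibility: uRu, uRv, vRv
Branch closes: q and not q both at v.
Every branch closes (one shown): valid in T, hence also in S4, S5 (every theorem of T is a theorem of S4 and S5).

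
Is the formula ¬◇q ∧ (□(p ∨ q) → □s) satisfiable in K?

Satisfiable

1. ¬◇q ∧ (□(p ∨ q) → □s), 0
2. ¬◇q, 0   [∧-rule on 1]
3. □(p ∨ q) → □s, 0   [∧-rule on 1]
4. □s, 0   [→-rule on 3 (branches; this branch)]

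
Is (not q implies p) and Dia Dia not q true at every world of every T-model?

Tableau for the negation not ((not q implies p) and Dia Dia not q):
1. not ((not q implies p) and Dia Dia not q), 0
2. not Dia Dia not q, 0   [neg-and-rule on 1 (branches; this branch)]
3. not Dia not q, 0   [neg-Dia-rule on 2 via 0R0]
4. q, 0   [neg-Dia-rule on 3 via 0R0]
Accessibility: 0R0
The negation has an open branch (countermodel exists).

Not valid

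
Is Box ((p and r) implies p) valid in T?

Tableau for the negation not Box ((p and r) implies p):
1. not Box ((p and r) implies p), w0
2. not ((p and r) implies p), w1
3. p and r, w1
4. not p, w1
5. p, w1
6. r, w1
Accessibility: w0Rw0, w0Rw1, w1Rw1
Branch closes: p and not p both at w1.
Every branch of the negation's tableau closes; the branch above is one of them.

Yes, valid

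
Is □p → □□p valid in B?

Tableau for the negation ¬(□p → □□p):
1. ¬(□p → □□p), w0
2. □p, w0
3. ¬□□p, w0
4. p, w0
5. ¬□p, w1
6. p, w1
7. ¬p, w2
Accessibility: w0Rw0, w0Rw1, w1Rw0, w1Rw1, w1Rw2, w2Rw1, w2Rw2
The negation has an open branch (countermodel exists).

Not valid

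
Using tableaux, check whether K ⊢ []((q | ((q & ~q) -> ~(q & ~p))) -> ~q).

No, not valid

Tableau for the negation ~[]((q | ((q & ~q) -> ~(q & ~p))) -> ~q):
1. ~[]((q | ((q & ~q) -> ~(q & ~p))) -> ~q), u
2. ~((q | ((q & ~q) -> ~(q & ~p))) -> ~q), v
3. q | ((q & ~q) -> ~(q & ~p)), v
4. q, v
5. (q & ~q) -> ~(q & ~p), v
6. ~(q & ~p), v
7. p, v
Accessibility: uRv
The negation has an open branch (countermodel exists).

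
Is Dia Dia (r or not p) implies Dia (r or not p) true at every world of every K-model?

Tableau for the negation not (Dia Dia (r or not p) implies Dia (r or not p)):
1. not (Dia Dia (r or not p) implies Dia (r or not p)), w0
2. Dia Dia (r or not p), w0   [neg-implies-rule on 1]
3. not Dia (r or not p), w0   [neg-implies-rule on 1]
4. Dia (r or not p), w1   [Dia-rule on 2: fresh world w1, w0Rw1]
5. not (r or not p), w1   [neg-Dia-rule on 3 via w0Rw1]
6. not r, w1   [neg-or-rule on 5]
7. p, w1   [neg-or-rule on 5]
8. r or not p, w2   [Dia-rule on 4: fresh world w2, w1Rw2]
9. not p, w2   [or-rule on 8 (branches; this branch)]
Accessibility: w0Rw1, w1Rw2
The negation has an open branch (countermodel exists).

Not valid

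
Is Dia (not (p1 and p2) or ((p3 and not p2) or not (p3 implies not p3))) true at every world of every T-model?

Not valid

Tableau for the negation not Dia (not (p1 and p2) or ((p3 and not p2) or not (p3 implies not p3))):
1. not Dia (not (p1 and p2) or ((p3 and not p2) or not (p3 implies not p3))), 0
2. not (not (p1 and p2) or ((p3 and not p2) or not (p3 implies not p3))), 0
3. p1 and p2, 0
4. not ((p3 and not p2) or not (p3 implies not p3)), 0
5. p1, 0
6. p2, 0
7. not (p3 and not p2), 0
8. p3 implies not p3, 0
9. not p3, 0
Accessibility: 0R0
The negation has an open branch (countermodel exists).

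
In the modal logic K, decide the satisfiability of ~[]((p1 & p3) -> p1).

1. ~[]((p1 & p3) -> p1), 0
2. ~((p1 & p3) -> p1), 1   [~[]-rule on 1: fresh world 1, 0R1]
3. p1 & p3, 1   [~->-rule on 2]
4. ~p1, 1   [~->-rule on 2]
5. p1, 1   [&-rule on 3]
6. p3, 1   [&-rule on 3]
Accessibility: 0R1
Branch closes: p1 and ~p1 both at 1.
(One branch shown.) All branches close.

Unsatisfiable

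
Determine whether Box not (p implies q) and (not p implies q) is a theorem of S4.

Not valid

Tableau for the negation not (Box not (p implies q) and (not p implies q)):
1. not (Box not (p implies q) and (not p implies q)), 0
2. not (not p implies q), 0   [neg-and-rule on 1 (branches; this branch)]
3. not p, 0   [neg-implies-rule on 2]
4. not q, 0   [neg-implies-rule on 2]
Accessibility: 0R0
The negation has an open branch (countermodel exists).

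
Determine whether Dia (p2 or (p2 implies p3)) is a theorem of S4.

Tableau for the negation not Dia (p2 or (p2 implies p3)):
1. not Dia (p2 or (p2 implies p3)), w0
2. not (p2 or (p2 implies p3)), w0
3. not p2, w0
4. not (p2 implies p3), w0
5. p2, w0
6. not p3, w0
Accessibility: w0Rw0
Branch closes: p2 and not p2 both at w0.
All branches of the negation close; one closing branch shown above.

Yes, valid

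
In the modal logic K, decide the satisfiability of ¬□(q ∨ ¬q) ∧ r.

1. ¬□(q ∨ ¬q) ∧ r, w0
2. ¬□(q ∨ ¬q), w0
3. r, w0
4. ¬(q ∨ ¬q), w1
5. ¬q, w1
6. q, w1
Accessibility: w0Rw1
Branch closes: q and ¬q both at w1.
All branches of the tableau close; one closing branch shown above.

Unsatisfiable (every branch closes)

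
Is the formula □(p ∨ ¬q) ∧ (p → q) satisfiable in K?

Satisfiable (open branch found)

1. □(p ∨ ¬q) ∧ (p → q), w0
2. □(p ∨ ¬q), w0
3. p → q, w0
4. q, w0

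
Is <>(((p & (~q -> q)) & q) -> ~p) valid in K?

Tableau for the negation ~<>(((p & (~q -> q)) & q) -> ~p):
1. ~<>(((p & (~q -> q)) & q) -> ~p), w0
The negation has an open branch (countermodel exists).

Invalid (countermodel exists)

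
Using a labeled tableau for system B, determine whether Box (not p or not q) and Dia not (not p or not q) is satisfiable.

1. Box (not p or not q) and Dia not (not p or not q), 0
2. Box (not p or not q), 0   [and-rule on 1]
3. Dia not (not p or not q), 0   [and-rule on 1]
4. not p or not q, 0   [Box-rule on 2 via 0R0]
5. not q, 0   [or-rule on 4 (branches; this branch)]
6. not (not p or not q), 1   [Dia-rule on 3: fresh world 1, 0R1]
7. p, 1   [neg-or-rule on 6]
8. q, 1   [neg-or-rule on 6]
9. not p or not q, 1   [Box-rule on 2 via 0R1]
10. not q, 1   [or-rule on 9 (branches; this branch)]
Accessibility: 0R0, 0R1, 1R0, 1R1
Branch closes: q and not q both at 1.
All branches of the tableau close; one closing branch shown above.

Unsatisfiable (every branch closes)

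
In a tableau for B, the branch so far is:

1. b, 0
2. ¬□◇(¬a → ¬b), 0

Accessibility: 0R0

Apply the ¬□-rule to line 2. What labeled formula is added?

a fresh world 1 with 0R1, and ¬◇(¬a → ¬b) at 1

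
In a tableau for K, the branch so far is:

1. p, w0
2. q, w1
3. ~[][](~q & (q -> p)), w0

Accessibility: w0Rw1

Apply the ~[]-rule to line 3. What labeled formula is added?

a fresh world w2 with w0Rw2, and ~[](~q & (q -> p)) at w2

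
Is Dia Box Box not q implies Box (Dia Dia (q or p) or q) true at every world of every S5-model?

Tableau for the negation not (Dia Box Box not q implies Box (Dia Dia (q or p) or q)):
1. not (Dia Box Box not q implies Box (Dia Dia (q or p) or q)), w0
2. Dia Box Box not q, w0
3. not Box (Dia Dia (q or p) or q), w0
4. Box Box not q, w1
5. Box not q, w0
6. Box not q, w1
7. not q, w0
8. not q, w1
9. not (Dia Dia (q or p) or q), w2
10. not Dia Dia (q or p), w2
11. not q, w2
12. Box not q, w2
13. not Dia (q or p), w0
14. not Dia (q or p), w1
15. not Dia (q or p), w2
16. not (q or p), w0
17. not p, w0
18. not (q or p), w1
19. not p, w1
20. not (q or p), w2
21. not p, w2
Accessibility: w0Rw0, w0Rw1, w0Rw2, w1Rw0, w1Rw1, w1Rw2, w2Rw0, w2Rw1, w2Rw2
The negation has an open branch (countermodel exists).

No, not valid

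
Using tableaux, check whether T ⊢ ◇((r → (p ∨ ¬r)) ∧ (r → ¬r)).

Tableau for the negation ¬◇((r → (p ∨ ¬r)) ∧ (r → ¬r)):
1. ¬◇((r → (p ∨ ¬r)) ∧ (r → ¬r)), 0
2. ¬((r → (p ∨ ¬r)) ∧ (r → ¬r)), 0
3. ¬(r → ¬r), 0
4. r, 0
Accessibility: 0R0
The negation has an open branch (countermodel exists).

Not valid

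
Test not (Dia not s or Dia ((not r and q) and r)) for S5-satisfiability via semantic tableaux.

Satisfiable (open branch found)

1. not (Dia not s or Dia ((not r and q) and r)), u
2. not Dia not s, u
3. not Dia ((not r and q) and r), u
4. s, u
5. not ((not r and q) and r), u
6. not r, u
Accessibility: uRu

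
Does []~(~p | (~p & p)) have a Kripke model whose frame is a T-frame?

Satisfiable

1. []~(~p | (~p & p)), 0
2. ~(~p | (~p & p)), 0
3. p, 0
4. ~(~p & p), 0
Accessibility: 0R0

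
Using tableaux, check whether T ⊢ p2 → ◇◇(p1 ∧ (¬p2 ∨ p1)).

Tableau for the negation ¬(p2 → ◇◇(p1 ∧ (¬p2 ∨ p1))):
1. ¬(p2 → ◇◇(p1 ∧ (¬p2 ∨ p1))), u
2. p2, u
3. ¬◇◇(p1 ∧ (¬p2 ∨ p1)), u
4. ¬◇(p1 ∧ (¬p2 ∨ p1)), u
5. ¬(p1 ∧ (¬p2 ∨ p1)), u
6. ¬(¬p2 ∨ p1), u
7. ¬p1, u
Accessibility: uRu
The negation has an open branch (countermodel exists).

Not valid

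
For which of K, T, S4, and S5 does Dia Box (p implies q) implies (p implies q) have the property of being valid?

S4-tableau for the negation not (Dia Box (p implies q) implies (p implies q)):
1. not (Dia Box (p implies q) implies (p implies q)), u
2. Dia Box (p implies q), u
3. not (p implies q), u
4. p, u
5. not q, u
6. Box (p implies q), v
7. p implies q, v
8. q, v
Accessibility: uRu, uRv, vRv
Complete open branch: countermodel on an S4-frame, so not valid in S4, nor in K, T (the same frame is also a K-frame and a T-frame).
S5-tableau for the negation not (Dia Box (p implies q) implies (p implies q)):
1. not (Dia Box (p implies q) implies (p implies q)), u
2. Dia Box (p implies q), u
3. not (p implies q), u
4. p, u
5. not q, u
6. Box (p implies q), v
7. p implies q, u
8. p implies q, v
9. q, u
Accessibility: uRu, uRv, vRu, vRv
Branch closes: q and not q both at u.
Every branch closes (one shown): valid in S5.

S5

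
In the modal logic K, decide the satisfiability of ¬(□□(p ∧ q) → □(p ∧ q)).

1. ¬(□□(p ∧ q) → □(p ∧ q)), 0
2. □□(p ∧ q), 0
3. ¬□(p ∧ q), 0
4. ¬(p ∧ q), 1
5. □(p ∧ q), 1
6. ¬q, 1
Accessibility: 0R1

Yes, satisfiable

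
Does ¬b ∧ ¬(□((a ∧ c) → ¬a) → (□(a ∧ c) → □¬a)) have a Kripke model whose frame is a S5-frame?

1. ¬b ∧ ¬(□((a ∧ c) → ¬a) → (□(a ∧ c) → □¬a)), w0
2. ¬b, w0
3. ¬(□((a ∧ c) → ¬a) → (□(a ∧ c) → □¬a)), w0
4. □((a ∧ c) → ¬a), w0
5. ¬(□(a ∧ c) → □¬a), w0
6. □(a ∧ c), w0
7. ¬□¬a, w0
8. (a ∧ c) → ¬a, w0
9. a ∧ c, w0
10. a, w0
11. c, w0
12. ¬(a ∧ c), w0
13. ¬c, w0
Accessibility: w0Rw0
Branch closes: c and ¬c both at w0.
(One branch shown.) All branches close.

Unsatisfiable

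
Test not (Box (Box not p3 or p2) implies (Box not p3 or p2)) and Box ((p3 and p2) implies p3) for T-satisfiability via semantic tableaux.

Unsatisfiable (every branch closes)

1. not (Box (Box not p3 or p2) implies (Box not p3 or p2)) and Box ((p3 and p2) implies p3), w0
2. not (Box (Box not p3 or p2) implies (Box not p3 or p2)), w0
3. Box ((p3 and p2) implies p3), w0
4. Box (Box not p3 or p2), w0
5. not (Box not p3 or p2), w0
6. not Box not p3, w0
7. not p2, w0
8. (p3 and p2) implies p3, w0
9. Box not p3 or p2, w0
10. not (p3 and p2), w0
11. Box not p3, w0
12. not p3, w0
13. p3, w1
14. (p3 and p2) implies p3, w1
15. Box not p3 or p2, w1
16. not p3, w1
Accessibility: w0Rw0, w0Rw1, w1Rw1
Branch closes: p3 and not p3 both at w1.
(One branch shown.) All branches close.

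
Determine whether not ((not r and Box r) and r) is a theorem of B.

Tableau for the negation (not r and Box r) and r:
1. (not r and Box r) and r, u
2. not r and Box r, u
3. r, u
4. not r, u
5. Box r, u
Accessibility: uRu
Branch closes: r and not r both at u.
Every branch of the negation's tableau closes; the branch above is one of them.

Valid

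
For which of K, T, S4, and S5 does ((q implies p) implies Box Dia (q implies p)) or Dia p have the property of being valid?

S4-tableau for the negation not (((q implies p) implies Box Dia (q implies p)) or Dia p):
1. not (((q implies p) implies Box Dia (q implies p)) or Dia p), 0
2. not ((q implies p) implies Box Dia (q implies p)), 0
3. not Dia p, 0
4. q implies p, 0
5. not Box Dia (q implies p), 0
6. not p, 0
7. not q, 0
8. not Dia (q implies p), 1
9. not p, 1
10. not (q implies p), 1
11. q, 1
Accessibility: 0R0, 0R1, 1R1
Complete open branch: countermodel on an S4-frame, so not valid in S4, nor in K, T (the same frame is also a K-frame and a T-frame).
S5-tableau for the negation not (((q implies p) implies Box Dia (q implies p)) or Dia p):
1. not (((q implies p) implies Box Dia (q implies p)) or Dia p), 0
2. not ((q implies p) implies Box Dia (q implies p)), 0
3. not Dia p, 0
4. q implies p, 0
5. not Box Dia (q implies p), 0
6. not p, 0
7. not q, 0
8. not Dia (q implies p), 1
9. not p, 1
10. not (q implies p), 0
11. q, 0
Accessibility: 0R0, 0R1, 1R0, 1R1
Branch closes: q and not q both at 0.
Every branch closes (one shown): valid in S5.

S5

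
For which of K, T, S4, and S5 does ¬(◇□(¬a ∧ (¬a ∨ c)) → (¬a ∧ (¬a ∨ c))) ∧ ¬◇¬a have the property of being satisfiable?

K-tableau for the formula:
1. ¬(◇□(¬a ∧ (¬a ∨ c)) → (¬a ∧ (¬a ∨ c))) ∧ ¬◇¬a, 0
2. ¬(◇□(¬a ∧ (¬a ∨ c)) → (¬a ∧ (¬a ∨ c))), 0
3. ¬◇¬a, 0
4. ◇□(¬a ∧ (¬a ∨ c)), 0
5. ¬(¬a ∧ (¬a ∨ c)), 0
6. ¬(¬a ∨ c), 0
7. a, 0
8. ¬c, 0
9. □(¬a ∧ (¬a ∨ c)), 1
10. a, 1
Accessibility: 0R1
Complete open branch: satisfiable in K.
T-tableau for the formula:
1. ¬(◇□(¬a ∧ (¬a ∨ c)) → (¬a ∧ (¬a ∨ c))) ∧ ¬◇¬a, 0
2. ¬(◇□(¬a ∧ (¬a ∨ c)) → (¬a ∧ (¬a ∨ c))), 0
3. ¬◇¬a, 0
4. ◇□(¬a ∧ (¬a ∨ c)), 0
5. ¬(¬a ∧ (¬a ∨ c)), 0
6. a, 0
7. ¬(¬a ∨ c), 0
8. ¬c, 0
9. □(¬a ∧ (¬a ∨ c)), 1
10. a, 1
11. ¬a ∧ (¬a ∨ c), 1
12. ¬a, 1
13. ¬a ∨ c, 1
Accessibility: 0R0, 0R1, 1R1
Branch closes: a and ¬a both at 1.
Every branch closes (one shown): unsatisfiable in T, hence also in S4, S5 (every S4/S5-frame is a T-frame).

K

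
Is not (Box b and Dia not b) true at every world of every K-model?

Valid

Tableau for the negation Box b and Dia not b:
1. Box b and Dia not b, u
2. Box b, u
3. Dia not b, u
4. not b, v
5. b, v
Accessibility: uRv
Branch closes: b and not b both at v.
All branches of the negation close; one closing branch shown above.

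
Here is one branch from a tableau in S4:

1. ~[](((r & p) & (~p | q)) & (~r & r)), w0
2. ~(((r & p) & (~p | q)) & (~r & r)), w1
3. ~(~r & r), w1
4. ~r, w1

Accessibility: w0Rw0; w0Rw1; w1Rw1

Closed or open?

There is no literal clash: for every atom and world, at most one sign appears.

Not closed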